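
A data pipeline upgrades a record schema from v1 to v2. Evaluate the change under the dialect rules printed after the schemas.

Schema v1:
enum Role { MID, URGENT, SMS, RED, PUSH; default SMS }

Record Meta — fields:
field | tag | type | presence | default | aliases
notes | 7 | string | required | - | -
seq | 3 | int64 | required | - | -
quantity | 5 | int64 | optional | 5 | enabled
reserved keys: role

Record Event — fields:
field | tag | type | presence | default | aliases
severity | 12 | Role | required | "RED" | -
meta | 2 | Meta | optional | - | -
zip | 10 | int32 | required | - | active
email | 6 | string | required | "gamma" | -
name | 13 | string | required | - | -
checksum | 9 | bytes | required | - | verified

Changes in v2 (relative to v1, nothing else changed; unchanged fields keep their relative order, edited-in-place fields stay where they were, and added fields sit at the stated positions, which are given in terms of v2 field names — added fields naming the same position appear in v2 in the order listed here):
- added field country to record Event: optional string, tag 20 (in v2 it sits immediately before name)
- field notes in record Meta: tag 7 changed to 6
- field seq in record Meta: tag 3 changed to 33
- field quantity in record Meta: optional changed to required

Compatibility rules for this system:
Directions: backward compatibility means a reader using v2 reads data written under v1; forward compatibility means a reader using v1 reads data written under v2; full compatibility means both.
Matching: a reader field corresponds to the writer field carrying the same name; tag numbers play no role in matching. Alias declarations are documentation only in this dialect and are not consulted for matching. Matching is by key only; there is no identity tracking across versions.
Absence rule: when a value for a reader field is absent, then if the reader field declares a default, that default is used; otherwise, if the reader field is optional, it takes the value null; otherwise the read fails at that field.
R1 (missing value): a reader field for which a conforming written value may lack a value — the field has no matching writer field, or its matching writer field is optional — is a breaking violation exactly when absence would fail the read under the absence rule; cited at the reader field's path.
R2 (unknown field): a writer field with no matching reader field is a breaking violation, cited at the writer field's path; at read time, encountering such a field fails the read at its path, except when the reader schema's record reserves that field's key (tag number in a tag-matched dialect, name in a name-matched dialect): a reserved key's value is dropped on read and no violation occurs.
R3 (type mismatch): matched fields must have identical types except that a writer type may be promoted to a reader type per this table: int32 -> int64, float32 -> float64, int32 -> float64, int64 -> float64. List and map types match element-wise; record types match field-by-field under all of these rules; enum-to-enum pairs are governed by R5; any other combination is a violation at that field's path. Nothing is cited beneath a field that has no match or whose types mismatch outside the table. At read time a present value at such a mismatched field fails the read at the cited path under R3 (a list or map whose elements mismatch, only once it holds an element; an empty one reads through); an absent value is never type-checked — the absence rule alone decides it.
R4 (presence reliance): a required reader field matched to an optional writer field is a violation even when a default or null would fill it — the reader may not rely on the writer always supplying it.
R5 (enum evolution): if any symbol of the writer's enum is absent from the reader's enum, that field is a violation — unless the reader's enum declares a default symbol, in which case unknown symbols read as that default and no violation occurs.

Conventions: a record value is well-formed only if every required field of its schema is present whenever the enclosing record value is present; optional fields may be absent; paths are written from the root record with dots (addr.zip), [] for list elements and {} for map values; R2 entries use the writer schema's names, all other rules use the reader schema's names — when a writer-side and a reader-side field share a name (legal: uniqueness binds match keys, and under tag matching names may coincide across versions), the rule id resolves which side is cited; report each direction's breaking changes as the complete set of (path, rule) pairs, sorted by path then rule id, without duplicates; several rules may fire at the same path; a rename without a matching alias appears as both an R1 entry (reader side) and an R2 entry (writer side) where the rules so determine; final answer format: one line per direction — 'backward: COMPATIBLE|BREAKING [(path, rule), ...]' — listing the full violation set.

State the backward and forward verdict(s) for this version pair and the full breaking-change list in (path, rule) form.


arrows below run writer -> reader for Event
backward for Event (reader v2, writer v1):
  Role -> Role, writer required: severity aligns to severity
  Meta -> Meta, writer optional: meta aligns to meta
  int32 -> int32, writer required: zip aligns to zip
  string -> string, writer required: email aligns to email
  country: no writer match
  string -> string, writer required: name aligns to name
  bytes -> bytes, writer required: checksum aligns to checksum
  string -> string, writer required: meta.notes aligns to meta.notes
  int64 -> int64, writer required: meta.seq aligns to meta.seq
  int64 -> int64, writer optional: meta.quantity aligns to meta.quantity
  rule R4 violated at meta.quantity
  => backward verdict for Event: BREAKING, 1 violation(s)
forward for Event (reader v1, writer v2):
  Role -> Role, writer required: severity aligns to severity
  Meta -> Meta, writer optional: meta aligns to meta
  int32 -> int32, writer required: zip aligns to zip
  string -> string, writer required: email aligns to email
  string -> string, writer required: name aligns to name
  bytes -> bytes, writer required: checksum aligns to checksum
  leftover writer field: country
  string -> string, writer required: meta.notes aligns to meta.notes
  int64 -> int64, writer required: meta.seq aligns to meta.seq
  int64 -> int64, writer required: meta.quantity aligns to meta.quantity
  rule R2 violated at country
  => forward verdict for Event: BREAKING, 1 violation(s)

backward: BREAKING [(meta.quantity, R4)]; forward: BREAKING [(country, R2)]


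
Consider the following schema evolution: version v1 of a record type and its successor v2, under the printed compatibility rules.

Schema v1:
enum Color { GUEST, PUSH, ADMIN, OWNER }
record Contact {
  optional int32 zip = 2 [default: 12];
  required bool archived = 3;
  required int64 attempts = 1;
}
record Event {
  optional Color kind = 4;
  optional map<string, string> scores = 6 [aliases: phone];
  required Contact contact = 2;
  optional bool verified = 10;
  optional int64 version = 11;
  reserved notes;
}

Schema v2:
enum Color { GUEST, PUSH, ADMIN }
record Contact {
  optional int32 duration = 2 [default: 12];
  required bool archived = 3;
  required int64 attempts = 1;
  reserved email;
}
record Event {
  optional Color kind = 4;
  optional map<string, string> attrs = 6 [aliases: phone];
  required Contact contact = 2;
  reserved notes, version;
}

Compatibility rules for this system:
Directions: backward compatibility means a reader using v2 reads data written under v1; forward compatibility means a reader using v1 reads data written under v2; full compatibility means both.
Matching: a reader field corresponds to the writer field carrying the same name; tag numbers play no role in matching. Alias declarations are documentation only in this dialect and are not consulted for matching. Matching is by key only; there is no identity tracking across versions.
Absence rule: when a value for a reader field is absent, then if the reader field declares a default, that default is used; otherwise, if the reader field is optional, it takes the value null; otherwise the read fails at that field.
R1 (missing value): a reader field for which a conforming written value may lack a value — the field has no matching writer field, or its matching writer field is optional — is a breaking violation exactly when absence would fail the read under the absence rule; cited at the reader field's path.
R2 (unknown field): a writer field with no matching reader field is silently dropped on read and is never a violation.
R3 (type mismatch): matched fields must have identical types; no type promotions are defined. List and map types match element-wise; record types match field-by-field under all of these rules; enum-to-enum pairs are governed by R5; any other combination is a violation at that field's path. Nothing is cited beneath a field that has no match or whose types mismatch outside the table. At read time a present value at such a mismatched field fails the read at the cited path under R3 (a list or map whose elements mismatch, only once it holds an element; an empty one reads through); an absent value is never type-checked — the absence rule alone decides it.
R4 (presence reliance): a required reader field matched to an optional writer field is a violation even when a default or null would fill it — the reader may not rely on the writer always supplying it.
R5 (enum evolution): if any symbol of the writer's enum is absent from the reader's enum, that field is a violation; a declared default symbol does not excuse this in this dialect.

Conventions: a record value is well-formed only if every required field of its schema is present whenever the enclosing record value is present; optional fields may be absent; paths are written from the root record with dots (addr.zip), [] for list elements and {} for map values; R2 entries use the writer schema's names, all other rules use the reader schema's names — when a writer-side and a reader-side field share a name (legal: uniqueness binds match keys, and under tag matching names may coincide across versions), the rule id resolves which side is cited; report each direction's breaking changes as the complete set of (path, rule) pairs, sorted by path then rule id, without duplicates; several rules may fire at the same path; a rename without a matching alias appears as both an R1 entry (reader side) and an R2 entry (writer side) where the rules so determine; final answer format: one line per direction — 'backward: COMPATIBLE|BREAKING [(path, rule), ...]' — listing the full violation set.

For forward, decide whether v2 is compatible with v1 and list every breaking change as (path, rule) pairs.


forward: COMPATIBLE []

arrows below run writer -> reader for Event
forward pass over Event, reader schema v1, writer schema v2:
  kind: paired with writer kind (Color -> Color; writer optional)
  scores has no writer counterpart
  contact: paired with writer contact (Contact -> Contact; writer required)
  verified has no writer counterpart
  version has no writer counterpart
  writer field attrs has no reader counterpart
  contact.zip has no writer counterpart
  contact.archived: paired with writer contact.archived (bool -> bool; writer required)
  contact.attempts: paired with writer contact.attempts (int64 -> int64; writer required)
  writer field contact.duration has no reader counterpart
  => forward verdict for Event: COMPATIBLE, no violations
the other Event changes do not affect what is asked:
  removed field version from record Event (its key "version" joins the reserved list) -> inert for the asked Event verdict: nothing fires
  renamed field zip to duration in record Contact -> inert for the asked Event verdict: nothing fires
  renamed field scores to attrs in record Event -> inert for the asked Event verdict: nothing fires
  removed field verified from record Event -> inert for the asked Event verdict: nothing fires
  enum Color (field kind in record Event): symbol OWNER removed -> affects backward compatibility only, which is not asked


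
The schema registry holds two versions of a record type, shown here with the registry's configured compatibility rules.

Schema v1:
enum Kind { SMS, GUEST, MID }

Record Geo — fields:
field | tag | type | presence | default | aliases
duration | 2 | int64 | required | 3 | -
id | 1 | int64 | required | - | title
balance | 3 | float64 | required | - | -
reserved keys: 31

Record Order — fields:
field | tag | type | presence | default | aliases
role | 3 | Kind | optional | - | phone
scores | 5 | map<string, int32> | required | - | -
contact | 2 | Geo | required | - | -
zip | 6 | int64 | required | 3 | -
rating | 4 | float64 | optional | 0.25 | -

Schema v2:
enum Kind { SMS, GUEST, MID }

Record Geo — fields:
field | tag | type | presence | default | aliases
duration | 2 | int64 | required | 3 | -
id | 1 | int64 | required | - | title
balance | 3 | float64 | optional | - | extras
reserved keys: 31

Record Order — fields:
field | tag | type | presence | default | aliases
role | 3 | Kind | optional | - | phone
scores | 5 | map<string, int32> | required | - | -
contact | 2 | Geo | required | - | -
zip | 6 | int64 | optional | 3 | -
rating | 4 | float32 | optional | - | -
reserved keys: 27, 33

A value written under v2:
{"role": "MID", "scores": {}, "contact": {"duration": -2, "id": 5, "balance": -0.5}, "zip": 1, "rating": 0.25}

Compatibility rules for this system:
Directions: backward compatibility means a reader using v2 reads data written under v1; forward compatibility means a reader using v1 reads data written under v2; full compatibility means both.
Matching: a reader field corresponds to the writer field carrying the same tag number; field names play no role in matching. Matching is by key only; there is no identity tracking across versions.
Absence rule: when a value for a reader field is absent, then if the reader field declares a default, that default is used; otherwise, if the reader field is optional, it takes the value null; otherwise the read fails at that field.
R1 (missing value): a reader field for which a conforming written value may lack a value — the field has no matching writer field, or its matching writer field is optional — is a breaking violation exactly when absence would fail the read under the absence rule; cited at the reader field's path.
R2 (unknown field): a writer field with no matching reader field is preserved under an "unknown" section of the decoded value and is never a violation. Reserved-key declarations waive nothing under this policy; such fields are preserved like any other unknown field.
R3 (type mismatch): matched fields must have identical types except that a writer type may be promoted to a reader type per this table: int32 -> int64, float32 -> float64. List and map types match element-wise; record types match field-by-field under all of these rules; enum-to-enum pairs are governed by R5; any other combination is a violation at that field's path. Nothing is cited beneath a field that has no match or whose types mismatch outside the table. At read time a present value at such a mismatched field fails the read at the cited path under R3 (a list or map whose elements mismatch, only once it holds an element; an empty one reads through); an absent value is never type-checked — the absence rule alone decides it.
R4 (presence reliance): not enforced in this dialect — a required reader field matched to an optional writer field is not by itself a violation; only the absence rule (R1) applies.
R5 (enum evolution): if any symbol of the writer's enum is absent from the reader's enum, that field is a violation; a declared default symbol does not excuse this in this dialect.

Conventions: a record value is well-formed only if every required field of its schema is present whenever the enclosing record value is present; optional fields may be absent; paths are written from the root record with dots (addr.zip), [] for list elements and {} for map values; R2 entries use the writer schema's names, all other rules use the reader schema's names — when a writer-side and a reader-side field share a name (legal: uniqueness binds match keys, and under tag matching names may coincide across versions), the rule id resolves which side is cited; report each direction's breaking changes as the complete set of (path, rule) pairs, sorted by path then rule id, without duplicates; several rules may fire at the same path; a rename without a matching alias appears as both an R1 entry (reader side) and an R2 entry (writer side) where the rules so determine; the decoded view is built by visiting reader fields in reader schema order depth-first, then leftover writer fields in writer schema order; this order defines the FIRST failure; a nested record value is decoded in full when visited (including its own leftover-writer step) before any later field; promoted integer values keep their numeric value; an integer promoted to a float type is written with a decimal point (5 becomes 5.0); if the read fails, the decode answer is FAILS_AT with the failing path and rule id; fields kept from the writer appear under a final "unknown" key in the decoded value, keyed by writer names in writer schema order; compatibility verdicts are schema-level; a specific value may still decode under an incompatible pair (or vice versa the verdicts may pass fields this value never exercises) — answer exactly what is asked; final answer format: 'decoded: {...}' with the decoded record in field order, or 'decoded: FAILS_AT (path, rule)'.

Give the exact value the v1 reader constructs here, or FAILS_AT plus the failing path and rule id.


arrows below run writer -> reader for Order
decode walk for Order under reader schema v1:
  role := "MID"
  scores := {}
  contact.duration := -2
  contact.id := 5
  contact.balance := -0.5
  zip := 1
  rating := 0.25 (float32 -> float64)
  => decoded: {"role": "MID", "scores": {}, "contact": {"duration": -2, "id": 5, "balance": -0.5}, "zip": 1, "rating": 0.25}
diffs on Order not affecting the asked answer:
  field zip in record Order: required changed to optional -> no rule fires on it and the decoded Order view is identical with or without it
  field balance in record Geo: required changed to optional -> a verdict-level change on Order — the shown value reads the same
  field rating in record Order: type float64 changed to float32 (its default is dropped) -> a verdict-level change on Order — the shown value reads the same

decoded: {"role": "MID", "scores": {}, "contact": {"duration": -2, "id": 5, "balance": -0.5}, "zip": 1, "rating": 0.25}


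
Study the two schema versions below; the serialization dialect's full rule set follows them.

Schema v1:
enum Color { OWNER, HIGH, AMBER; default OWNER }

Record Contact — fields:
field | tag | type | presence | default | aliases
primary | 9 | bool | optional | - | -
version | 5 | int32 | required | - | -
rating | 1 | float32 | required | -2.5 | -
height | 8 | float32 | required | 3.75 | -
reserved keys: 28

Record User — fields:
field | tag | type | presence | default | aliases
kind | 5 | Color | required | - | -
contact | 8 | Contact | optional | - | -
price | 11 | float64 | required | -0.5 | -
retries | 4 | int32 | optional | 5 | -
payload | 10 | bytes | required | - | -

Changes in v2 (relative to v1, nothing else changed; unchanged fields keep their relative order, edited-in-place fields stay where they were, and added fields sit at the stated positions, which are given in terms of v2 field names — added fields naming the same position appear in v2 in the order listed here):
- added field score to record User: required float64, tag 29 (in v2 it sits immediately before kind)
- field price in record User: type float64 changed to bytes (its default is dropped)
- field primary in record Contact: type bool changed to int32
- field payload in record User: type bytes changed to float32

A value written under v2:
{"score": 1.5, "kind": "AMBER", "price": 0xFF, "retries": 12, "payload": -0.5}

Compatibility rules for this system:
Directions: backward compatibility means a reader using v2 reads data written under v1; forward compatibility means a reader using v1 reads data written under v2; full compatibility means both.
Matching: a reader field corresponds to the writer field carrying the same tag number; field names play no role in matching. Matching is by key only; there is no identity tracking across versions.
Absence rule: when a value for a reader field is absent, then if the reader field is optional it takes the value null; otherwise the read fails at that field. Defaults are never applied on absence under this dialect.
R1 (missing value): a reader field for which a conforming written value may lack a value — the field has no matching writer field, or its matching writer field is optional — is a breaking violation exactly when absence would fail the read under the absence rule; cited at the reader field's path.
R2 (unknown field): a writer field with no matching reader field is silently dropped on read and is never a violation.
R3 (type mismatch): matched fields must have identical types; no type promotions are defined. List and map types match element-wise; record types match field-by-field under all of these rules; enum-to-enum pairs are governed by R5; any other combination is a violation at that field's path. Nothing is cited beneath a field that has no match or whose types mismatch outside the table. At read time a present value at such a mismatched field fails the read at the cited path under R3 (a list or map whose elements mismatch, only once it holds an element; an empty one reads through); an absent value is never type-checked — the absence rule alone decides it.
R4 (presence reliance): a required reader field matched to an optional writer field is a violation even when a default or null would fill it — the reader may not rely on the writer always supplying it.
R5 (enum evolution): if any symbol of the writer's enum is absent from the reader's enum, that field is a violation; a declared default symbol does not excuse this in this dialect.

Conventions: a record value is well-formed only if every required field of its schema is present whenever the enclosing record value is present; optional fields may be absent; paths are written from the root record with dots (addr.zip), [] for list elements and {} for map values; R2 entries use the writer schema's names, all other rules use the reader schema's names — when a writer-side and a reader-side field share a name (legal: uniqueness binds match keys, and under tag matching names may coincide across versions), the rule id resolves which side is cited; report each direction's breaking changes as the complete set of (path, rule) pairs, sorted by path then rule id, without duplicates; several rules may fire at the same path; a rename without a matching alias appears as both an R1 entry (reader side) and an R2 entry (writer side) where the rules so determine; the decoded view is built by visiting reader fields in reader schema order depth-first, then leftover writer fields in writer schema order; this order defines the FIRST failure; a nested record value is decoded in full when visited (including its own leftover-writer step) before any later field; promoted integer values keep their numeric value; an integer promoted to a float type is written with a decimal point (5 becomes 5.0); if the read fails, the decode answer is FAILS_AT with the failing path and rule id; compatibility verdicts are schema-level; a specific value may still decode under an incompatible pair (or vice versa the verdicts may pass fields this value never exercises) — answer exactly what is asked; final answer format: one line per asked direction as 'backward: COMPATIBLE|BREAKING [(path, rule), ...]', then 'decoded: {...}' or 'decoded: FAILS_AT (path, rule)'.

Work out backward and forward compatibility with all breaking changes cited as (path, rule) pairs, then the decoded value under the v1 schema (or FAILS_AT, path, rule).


each type pair in User: writer, then reader
backward pass over User, reader schema v2, writer schema v1:
  no writer field matches reader score
  kind <- kind (Color -> Color, writer required)
  contact <- contact (Contact -> Contact, writer optional)
  price <- price (float64 -> bytes, writer required)
  retries <- retries (int32 -> int32, writer optional)
  payload <- payload (bytes -> float32, writer required)
  contact.primary <- contact.primary (bool -> int32, writer optional)
  contact.version <- contact.version (int32 -> int32, writer required)
  contact.rating <- contact.rating (float32 -> float32, writer required)
  contact.height <- contact.height (float32 -> float32, writer required)
  rule R3 violated at contact.primary
  rule R3 violated at payload
  rule R3 violated at price
  rule R1 violated at score
  => 4 violation(s): backward is BREAKING for User
forward pass over User, reader schema v1, writer schema v2:
  kind <- kind (Color -> Color, writer required)
  contact <- contact (Contact -> Contact, writer optional)
  price <- price (bytes -> float64, writer required)
  retries <- retries (int32 -> int32, writer optional)
  payload <- payload (float32 -> bytes, writer required)
  leftover writer field: score
  contact.primary <- contact.primary (int32 -> bool, writer optional)
  contact.version <- contact.version (int32 -> int32, writer required)
  contact.rating <- contact.rating (float32 -> float32, writer required)
  contact.height <- contact.height (float32 -> float32, writer required)
  rule R3 violated at contact.primary
  rule R3 violated at payload
  rule R3 violated at price
  => 3 violation(s): forward is BREAKING for User
migrating the User value to v1:
  kind := "AMBER"
  contact := null (absent, optional -> null)
  read fails at price under R3
  => FAILS_AT (price, R3)

backward: BREAKING [(contact.primary, R3), (payload, R3), (price, R3), (score, R1)]; forward: BREAKING [(contact.primary, R3), (payload, R3), (price, R3)]; decoded: FAILS_AT (price, R3)


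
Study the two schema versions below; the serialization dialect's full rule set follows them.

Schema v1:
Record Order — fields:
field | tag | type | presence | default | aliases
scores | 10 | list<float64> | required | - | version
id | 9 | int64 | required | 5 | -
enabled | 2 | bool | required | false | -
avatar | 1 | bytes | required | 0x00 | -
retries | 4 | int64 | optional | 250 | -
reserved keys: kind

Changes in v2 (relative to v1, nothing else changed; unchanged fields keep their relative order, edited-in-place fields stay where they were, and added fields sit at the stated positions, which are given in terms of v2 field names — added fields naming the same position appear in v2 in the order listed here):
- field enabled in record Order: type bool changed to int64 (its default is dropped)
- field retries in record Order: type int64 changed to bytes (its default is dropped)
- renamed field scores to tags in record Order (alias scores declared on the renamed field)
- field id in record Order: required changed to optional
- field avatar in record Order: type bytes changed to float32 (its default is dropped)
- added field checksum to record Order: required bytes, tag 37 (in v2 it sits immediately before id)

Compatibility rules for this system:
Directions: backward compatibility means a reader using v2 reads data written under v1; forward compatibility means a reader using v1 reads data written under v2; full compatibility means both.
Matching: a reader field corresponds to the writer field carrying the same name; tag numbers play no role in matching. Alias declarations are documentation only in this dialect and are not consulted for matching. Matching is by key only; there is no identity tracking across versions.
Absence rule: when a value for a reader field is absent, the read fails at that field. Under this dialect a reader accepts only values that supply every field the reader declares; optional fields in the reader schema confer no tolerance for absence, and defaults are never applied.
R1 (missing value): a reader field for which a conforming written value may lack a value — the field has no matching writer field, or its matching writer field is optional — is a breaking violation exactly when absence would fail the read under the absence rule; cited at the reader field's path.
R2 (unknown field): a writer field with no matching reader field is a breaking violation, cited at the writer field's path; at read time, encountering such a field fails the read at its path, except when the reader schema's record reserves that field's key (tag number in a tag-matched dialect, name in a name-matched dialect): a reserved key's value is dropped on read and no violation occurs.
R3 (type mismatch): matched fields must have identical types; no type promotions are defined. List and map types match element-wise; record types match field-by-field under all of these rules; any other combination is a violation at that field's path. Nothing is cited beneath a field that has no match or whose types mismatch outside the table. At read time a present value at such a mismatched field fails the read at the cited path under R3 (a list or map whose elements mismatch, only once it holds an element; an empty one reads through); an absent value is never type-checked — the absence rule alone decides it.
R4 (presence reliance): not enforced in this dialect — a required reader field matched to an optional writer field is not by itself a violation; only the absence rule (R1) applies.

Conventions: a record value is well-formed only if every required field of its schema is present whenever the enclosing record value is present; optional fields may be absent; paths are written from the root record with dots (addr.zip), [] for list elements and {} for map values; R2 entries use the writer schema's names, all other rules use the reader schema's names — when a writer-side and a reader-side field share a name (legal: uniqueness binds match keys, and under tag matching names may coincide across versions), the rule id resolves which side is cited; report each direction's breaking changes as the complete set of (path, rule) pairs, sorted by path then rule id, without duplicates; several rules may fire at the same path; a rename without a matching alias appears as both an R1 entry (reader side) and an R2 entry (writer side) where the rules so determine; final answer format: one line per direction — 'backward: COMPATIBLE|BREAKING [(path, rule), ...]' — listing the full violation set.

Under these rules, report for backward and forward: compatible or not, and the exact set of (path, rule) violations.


arrows below run writer -> reader for Order
backward pass over Order, reader schema v2, writer schema v1:
  tags: no writer-side match
  checksum: no writer-side match
  id: int64 -> int64, writer required; from id
  enabled: bool -> int64, writer required; from enabled
  avatar: bytes -> float32, writer required; from avatar
  retries: int64 -> bytes, writer optional; from retries
  writer scores: unknown to reader
  breaking: (avatar, R3)
  breaking: (checksum, R1)
  breaking: (enabled, R3)
  breaking: (retries, R1)
  breaking: (retries, R3)
  breaking: (scores, R2)
  breaking: (tags, R1)
  backward on Order therefore BREAKING (7)
forward pass over Order, reader schema v1, writer schema v2:
  scores: no writer-side match
  id: int64 -> int64, writer optional; from id
  enabled: int64 -> bool, writer required; from enabled
  avatar: float32 -> bytes, writer required; from avatar
  retries: bytes -> int64, writer optional; from retries
  writer tags: unknown to reader
  writer checksum: unknown to reader
  breaking: (avatar, R3)
  breaking: (checksum, R2)
  breaking: (enabled, R3)
  breaking: (id, R1)
  breaking: (retries, R1)
  breaking: (retries, R3)
  breaking: (scores, R1)
  breaking: (tags, R2)
  forward on Order therefore BREAKING (8)

backward: BREAKING [(avatar, R3), (checksum, R1), (enabled, R3), (retries, R1), (retries, R3), (scores, R2), (tags, R1)]; forward: BREAKING [(avatar, R3), (checksum, R2), (enabled, R3), (id, R1), (retries, R1), (retries, R3), (scores, R1), (tags, R2)]


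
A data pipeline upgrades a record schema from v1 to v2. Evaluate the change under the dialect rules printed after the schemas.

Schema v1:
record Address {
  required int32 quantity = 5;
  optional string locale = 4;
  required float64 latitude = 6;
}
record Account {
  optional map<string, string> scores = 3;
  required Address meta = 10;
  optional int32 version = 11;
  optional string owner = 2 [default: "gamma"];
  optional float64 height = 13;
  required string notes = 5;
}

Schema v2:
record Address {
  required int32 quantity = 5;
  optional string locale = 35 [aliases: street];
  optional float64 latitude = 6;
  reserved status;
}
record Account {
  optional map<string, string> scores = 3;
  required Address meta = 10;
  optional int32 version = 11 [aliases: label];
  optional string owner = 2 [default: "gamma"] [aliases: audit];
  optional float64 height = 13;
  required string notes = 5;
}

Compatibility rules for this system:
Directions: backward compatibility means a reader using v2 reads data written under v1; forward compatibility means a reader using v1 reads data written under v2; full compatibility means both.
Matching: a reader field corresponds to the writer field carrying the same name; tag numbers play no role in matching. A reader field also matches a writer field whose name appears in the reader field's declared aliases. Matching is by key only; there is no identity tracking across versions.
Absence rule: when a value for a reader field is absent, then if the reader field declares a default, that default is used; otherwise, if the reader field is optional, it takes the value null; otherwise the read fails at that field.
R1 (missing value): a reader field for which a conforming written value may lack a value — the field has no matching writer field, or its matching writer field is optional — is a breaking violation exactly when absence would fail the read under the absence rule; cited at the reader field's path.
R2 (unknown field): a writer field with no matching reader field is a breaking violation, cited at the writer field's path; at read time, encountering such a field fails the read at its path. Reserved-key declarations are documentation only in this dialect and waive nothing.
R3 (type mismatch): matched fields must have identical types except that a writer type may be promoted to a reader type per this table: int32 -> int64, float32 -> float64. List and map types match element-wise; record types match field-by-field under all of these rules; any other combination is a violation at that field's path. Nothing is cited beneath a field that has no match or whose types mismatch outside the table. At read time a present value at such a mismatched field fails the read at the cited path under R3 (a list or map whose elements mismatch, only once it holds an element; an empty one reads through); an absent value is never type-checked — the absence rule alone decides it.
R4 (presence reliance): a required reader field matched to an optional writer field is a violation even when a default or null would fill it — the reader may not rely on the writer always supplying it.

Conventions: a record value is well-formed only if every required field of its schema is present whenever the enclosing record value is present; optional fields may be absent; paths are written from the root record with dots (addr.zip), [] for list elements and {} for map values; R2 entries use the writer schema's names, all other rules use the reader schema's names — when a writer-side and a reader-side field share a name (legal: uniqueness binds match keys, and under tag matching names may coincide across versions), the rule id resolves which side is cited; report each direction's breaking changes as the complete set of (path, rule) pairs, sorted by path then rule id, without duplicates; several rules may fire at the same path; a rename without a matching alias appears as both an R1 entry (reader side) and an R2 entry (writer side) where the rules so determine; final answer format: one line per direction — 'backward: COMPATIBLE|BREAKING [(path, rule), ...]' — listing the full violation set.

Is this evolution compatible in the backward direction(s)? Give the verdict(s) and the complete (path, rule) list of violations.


in Account below, arrows point writer -> reader
backward for Account (reader v2, writer v1):
  map<string, string> -> map<string, string>, writer optional: scores aligns to scores
  Address -> Address, writer required: meta aligns to meta
  int32 -> int32, writer optional: version aligns to version
  string -> string, writer optional: owner aligns to owner
  float64 -> float64, writer optional: height aligns to height
  string -> string, writer required: notes aligns to notes
  int32 -> int32, writer required: meta.quantity aligns to meta.quantity
  string -> string, writer optional: meta.locale aligns to meta.locale
  float64 -> float64, writer required: meta.latitude aligns to meta.latitude
  nothing fires on Account: backward is COMPATIBLE
remaining Account differences; none change what is asked:
  field latitude in record Address: required changed to optional -> affects forward compatibility only, which is not asked
  field locale in record Address: tag 4 changed to 35 -> fires no rule on Account, leaving the asked answer as it is

backward: COMPATIBLE []


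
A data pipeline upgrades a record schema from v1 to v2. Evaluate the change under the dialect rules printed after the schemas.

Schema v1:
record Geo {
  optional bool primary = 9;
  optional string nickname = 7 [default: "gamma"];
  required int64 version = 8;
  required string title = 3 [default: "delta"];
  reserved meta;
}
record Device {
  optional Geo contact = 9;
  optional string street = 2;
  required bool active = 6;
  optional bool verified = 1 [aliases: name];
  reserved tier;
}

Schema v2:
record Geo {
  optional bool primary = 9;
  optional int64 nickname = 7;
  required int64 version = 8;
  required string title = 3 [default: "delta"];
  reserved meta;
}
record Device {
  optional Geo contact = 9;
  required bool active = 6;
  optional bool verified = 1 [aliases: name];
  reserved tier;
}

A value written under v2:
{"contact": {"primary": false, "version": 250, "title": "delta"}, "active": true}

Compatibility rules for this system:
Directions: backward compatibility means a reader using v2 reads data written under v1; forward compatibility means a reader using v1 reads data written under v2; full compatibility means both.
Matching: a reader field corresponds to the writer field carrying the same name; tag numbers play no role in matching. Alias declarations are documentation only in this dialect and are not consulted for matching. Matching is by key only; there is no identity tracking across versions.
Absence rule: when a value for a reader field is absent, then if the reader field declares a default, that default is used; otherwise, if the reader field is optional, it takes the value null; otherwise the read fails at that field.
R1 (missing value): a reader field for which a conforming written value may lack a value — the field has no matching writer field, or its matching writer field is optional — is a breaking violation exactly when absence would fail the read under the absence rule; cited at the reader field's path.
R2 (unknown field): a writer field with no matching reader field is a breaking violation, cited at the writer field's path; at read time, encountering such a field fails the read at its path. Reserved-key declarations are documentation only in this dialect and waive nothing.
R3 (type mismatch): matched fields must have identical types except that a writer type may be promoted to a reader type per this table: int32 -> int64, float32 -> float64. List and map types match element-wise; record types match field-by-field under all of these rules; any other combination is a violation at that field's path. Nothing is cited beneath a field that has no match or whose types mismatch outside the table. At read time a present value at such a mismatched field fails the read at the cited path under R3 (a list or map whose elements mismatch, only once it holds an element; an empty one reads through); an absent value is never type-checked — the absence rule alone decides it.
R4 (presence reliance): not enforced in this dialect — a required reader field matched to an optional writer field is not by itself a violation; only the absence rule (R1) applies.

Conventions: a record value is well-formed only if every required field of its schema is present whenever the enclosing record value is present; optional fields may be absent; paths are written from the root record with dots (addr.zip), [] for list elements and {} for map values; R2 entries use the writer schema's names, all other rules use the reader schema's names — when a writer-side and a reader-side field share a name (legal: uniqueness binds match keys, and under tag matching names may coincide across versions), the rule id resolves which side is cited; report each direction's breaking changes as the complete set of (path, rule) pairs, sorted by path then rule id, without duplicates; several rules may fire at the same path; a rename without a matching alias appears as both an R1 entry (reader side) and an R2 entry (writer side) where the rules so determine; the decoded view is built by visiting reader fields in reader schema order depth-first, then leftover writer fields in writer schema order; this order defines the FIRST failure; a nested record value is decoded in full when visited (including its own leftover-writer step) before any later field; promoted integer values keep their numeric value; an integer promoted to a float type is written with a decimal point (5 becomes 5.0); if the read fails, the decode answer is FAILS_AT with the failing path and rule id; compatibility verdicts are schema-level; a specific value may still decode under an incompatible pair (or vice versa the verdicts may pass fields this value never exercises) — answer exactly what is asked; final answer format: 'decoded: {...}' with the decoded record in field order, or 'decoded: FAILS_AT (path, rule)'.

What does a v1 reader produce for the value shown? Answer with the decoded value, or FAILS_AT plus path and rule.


the writer's type comes first in each Device pair
decode (reader v1):
  contact.primary := false
  contact.nickname := "gamma" (no value, default fills)
  contact.version := 250
  contact.title := "delta"
  street := null (not supplied -> null)
  active := true
  verified := null (not supplied -> null)
  => decoded: {"contact": {"primary": false, "nickname": "gamma", "version": 250, "title": "delta"}, "street": null, "active": true, "verified": null}
checking off the Device differences that do not matter here:
  field nickname in record Geo: type string changed to int64 (its default is dropped) -> shifts the Device verdicts, not this decode
  removed field street from record Device -> shifts the Device verdicts, not this decode

decoded: {"contact": {"primary": false, "nickname": "gamma", "version": 250, "title": "delta"}, "street": null, "active": true, "verified": null}
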